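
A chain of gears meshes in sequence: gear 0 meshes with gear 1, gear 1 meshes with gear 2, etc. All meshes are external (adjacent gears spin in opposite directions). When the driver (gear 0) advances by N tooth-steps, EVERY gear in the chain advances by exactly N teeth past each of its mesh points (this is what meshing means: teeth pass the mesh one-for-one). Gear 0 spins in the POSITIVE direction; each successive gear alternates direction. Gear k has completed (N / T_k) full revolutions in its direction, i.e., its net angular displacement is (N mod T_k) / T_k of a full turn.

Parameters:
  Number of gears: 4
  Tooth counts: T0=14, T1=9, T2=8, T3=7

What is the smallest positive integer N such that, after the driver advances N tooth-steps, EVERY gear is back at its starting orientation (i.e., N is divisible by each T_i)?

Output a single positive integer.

Gear k returns to start when N is a multiple of T_k.
All gears at start simultaneously when N is a common multiple of [14, 9, 8, 7]; the smallest such N is lcm(14, 9, 8, 7).
Start: lcm = T0 = 14
Fold in T1=9: gcd(14, 9) = 1; lcm(14, 9) = 14 * 9 / 1 = 126 / 1 = 126
Fold in T2=8: gcd(126, 8) = 2; lcm(126, 8) = 126 * 8 / 2 = 1008 / 2 = 504
Fold in T3=7: gcd(504, 7) = 7; lcm(504, 7) = 504 * 7 / 7 = 3528 / 7 = 504
Full cycle length = 504

Answer: 504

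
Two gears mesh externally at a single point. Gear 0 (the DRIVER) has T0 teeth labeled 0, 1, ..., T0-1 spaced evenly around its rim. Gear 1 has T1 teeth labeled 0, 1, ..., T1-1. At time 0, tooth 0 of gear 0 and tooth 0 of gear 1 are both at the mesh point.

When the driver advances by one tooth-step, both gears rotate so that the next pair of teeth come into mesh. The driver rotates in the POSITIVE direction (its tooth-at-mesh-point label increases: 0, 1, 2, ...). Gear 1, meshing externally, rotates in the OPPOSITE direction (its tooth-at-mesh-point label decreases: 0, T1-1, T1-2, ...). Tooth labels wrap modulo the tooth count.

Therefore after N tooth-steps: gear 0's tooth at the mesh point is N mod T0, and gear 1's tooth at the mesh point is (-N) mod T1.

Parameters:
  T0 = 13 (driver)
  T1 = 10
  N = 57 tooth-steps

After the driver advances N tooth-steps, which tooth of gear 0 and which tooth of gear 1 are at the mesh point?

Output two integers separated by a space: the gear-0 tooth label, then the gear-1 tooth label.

Answer: 5 3

Derivation:
Gear 0 (driver, T0=13): tooth at mesh = N mod T0
  57 = 4 * 13 + 5, so 57 mod 13 = 5
  gear 0 tooth = 5
Gear 1 (driven, T1=10): tooth at mesh = (-N) mod T1
  57 = 5 * 10 + 7, so 57 mod 10 = 7
  (-57) mod 10 = (-7) mod 10 = 10 - 7 = 3
Mesh after 57 steps: gear-0 tooth 5 meets gear-1 tooth 3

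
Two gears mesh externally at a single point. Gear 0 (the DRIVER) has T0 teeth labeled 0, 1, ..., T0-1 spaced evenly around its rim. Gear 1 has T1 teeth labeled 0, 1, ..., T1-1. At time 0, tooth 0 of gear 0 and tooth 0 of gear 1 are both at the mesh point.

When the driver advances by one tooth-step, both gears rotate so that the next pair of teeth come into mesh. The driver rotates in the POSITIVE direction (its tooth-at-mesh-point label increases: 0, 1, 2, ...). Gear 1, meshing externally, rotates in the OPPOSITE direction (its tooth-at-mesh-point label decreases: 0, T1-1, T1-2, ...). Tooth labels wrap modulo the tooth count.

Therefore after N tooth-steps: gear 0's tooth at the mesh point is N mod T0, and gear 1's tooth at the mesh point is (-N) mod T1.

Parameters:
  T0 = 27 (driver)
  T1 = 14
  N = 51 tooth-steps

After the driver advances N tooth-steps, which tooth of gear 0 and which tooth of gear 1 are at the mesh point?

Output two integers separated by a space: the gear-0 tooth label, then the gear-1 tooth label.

Answer: 24 5

Derivation:
Gear 0 (driver, T0=27): tooth at mesh = N mod T0
  51 = 1 * 27 + 24, so 51 mod 27 = 24
  gear 0 tooth = 24
Gear 1 (driven, T1=14): tooth at mesh = (-N) mod T1
  51 = 3 * 14 + 9, so 51 mod 14 = 9
  (-51) mod 14 = (-9) mod 14 = 14 - 9 = 5
Mesh after 51 steps: gear-0 tooth 24 meets gear-1 tooth 5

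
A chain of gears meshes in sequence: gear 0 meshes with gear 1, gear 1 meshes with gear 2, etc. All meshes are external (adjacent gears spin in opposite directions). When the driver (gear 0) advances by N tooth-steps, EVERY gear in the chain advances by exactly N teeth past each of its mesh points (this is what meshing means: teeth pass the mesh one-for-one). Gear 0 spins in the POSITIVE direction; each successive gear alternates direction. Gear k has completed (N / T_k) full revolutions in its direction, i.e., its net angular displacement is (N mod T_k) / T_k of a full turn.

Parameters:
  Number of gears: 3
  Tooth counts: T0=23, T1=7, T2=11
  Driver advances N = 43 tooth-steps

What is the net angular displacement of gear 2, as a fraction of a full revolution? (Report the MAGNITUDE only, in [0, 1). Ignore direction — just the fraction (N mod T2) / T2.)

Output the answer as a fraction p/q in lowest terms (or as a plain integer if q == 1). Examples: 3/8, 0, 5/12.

Answer: 10/11

Derivation:
Chain of 3 gears, tooth counts: [23, 7, 11]
  gear 0: T0=23, direction=positive, advance = 43 mod 23 = 20 teeth = 20/23 turn
  gear 1: T1=7, direction=negative, advance = 43 mod 7 = 1 teeth = 1/7 turn
  gear 2: T2=11, direction=positive, advance = 43 mod 11 = 10 teeth = 10/11 turn
Gear 2: 43 mod 11 = 10
Fraction = 10 / 11 = 10/11 (gcd(10,11)=1) = 10/11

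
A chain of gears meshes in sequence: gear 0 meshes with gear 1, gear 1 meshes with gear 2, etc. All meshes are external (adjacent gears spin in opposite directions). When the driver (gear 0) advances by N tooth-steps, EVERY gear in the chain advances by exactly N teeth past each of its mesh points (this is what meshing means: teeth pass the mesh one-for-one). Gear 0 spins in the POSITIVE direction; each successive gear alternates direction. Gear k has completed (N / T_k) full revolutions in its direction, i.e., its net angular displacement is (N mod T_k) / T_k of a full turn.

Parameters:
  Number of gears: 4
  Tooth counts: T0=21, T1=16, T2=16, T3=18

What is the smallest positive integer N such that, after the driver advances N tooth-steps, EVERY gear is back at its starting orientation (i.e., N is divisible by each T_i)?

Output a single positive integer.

Answer: 1008

Derivation:
Gear k returns to start when N is a multiple of T_k.
All gears at start simultaneously when N is a common multiple of [21, 16, 16, 18]; the smallest such N is lcm(21, 16, 16, 18).
Start: lcm = T0 = 21
Fold in T1=16: gcd(21, 16) = 1; lcm(21, 16) = 21 * 16 / 1 = 336 / 1 = 336
Fold in T2=16: gcd(336, 16) = 16; lcm(336, 16) = 336 * 16 / 16 = 5376 / 16 = 336
Fold in T3=18: gcd(336, 18) = 6; lcm(336, 18) = 336 * 18 / 6 = 6048 / 6 = 1008
Full cycle length = 1008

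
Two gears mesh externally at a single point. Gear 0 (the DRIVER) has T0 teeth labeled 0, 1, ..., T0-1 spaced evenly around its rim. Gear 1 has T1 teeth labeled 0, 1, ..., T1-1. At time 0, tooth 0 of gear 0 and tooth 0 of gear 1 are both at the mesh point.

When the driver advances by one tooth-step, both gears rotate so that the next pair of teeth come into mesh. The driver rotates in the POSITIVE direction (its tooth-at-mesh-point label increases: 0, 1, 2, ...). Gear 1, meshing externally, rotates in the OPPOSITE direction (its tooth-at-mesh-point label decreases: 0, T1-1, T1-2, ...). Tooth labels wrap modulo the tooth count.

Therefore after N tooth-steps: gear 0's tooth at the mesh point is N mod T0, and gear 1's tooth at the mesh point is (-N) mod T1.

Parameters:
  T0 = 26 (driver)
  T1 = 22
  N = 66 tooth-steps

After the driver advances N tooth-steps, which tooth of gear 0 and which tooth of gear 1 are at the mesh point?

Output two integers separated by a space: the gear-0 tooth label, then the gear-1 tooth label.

Gear 0 (driver, T0=26): tooth at mesh = N mod T0
  66 = 2 * 26 + 14, so 66 mod 26 = 14
  gear 0 tooth = 14
Gear 1 (driven, T1=22): tooth at mesh = (-N) mod T1
  66 = 3 * 22 + 0, so 66 mod 22 = 0
  (-66) mod 22 = 0
Mesh after 66 steps: gear-0 tooth 14 meets gear-1 tooth 0

Answer: 14 0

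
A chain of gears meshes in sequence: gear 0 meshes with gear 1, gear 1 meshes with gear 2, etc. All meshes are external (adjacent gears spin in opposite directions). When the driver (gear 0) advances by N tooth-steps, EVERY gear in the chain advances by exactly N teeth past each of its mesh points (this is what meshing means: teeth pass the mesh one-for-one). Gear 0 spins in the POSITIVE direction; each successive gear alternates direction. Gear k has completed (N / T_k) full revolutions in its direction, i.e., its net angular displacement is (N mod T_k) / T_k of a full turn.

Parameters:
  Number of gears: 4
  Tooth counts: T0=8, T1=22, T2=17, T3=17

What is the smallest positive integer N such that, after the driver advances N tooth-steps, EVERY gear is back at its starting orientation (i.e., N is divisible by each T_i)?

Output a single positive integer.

Answer: 1496

Derivation:
Gear k returns to start when N is a multiple of T_k.
All gears at start simultaneously when N is a common multiple of [8, 22, 17, 17]; the smallest such N is lcm(8, 22, 17, 17).
Start: lcm = T0 = 8
Fold in T1=22: gcd(8, 22) = 2; lcm(8, 22) = 8 * 22 / 2 = 176 / 2 = 88
Fold in T2=17: gcd(88, 17) = 1; lcm(88, 17) = 88 * 17 / 1 = 1496 / 1 = 1496
Fold in T3=17: gcd(1496, 17) = 17; lcm(1496, 17) = 1496 * 17 / 17 = 25432 / 17 = 1496
Full cycle length = 1496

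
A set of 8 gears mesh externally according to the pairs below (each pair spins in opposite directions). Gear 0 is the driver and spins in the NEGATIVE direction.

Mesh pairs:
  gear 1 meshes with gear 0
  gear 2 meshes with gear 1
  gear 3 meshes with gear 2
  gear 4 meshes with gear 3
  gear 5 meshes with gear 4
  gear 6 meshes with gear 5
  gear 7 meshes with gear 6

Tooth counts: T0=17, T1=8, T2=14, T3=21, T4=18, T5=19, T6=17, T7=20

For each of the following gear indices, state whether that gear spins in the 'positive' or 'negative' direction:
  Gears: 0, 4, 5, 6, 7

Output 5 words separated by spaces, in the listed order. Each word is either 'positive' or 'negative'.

Answer: negative negative positive negative positive

Derivation:
Gear 0 (driver): negative (depth 0)
  gear 1: meshes with gear 0 -> depth 1 -> positive (opposite of gear 0)
  gear 2: meshes with gear 1 -> depth 2 -> negative (opposite of gear 1)
  gear 3: meshes with gear 2 -> depth 3 -> positive (opposite of gear 2)
  gear 4: meshes with gear 3 -> depth 4 -> negative (opposite of gear 3)
  gear 5: meshes with gear 4 -> depth 5 -> positive (opposite of gear 4)
  gear 6: meshes with gear 5 -> depth 6 -> negative (opposite of gear 5)
  gear 7: meshes with gear 6 -> depth 7 -> positive (opposite of gear 6)
Queried indices 0, 4, 5, 6, 7 -> negative, negative, positive, negative, positive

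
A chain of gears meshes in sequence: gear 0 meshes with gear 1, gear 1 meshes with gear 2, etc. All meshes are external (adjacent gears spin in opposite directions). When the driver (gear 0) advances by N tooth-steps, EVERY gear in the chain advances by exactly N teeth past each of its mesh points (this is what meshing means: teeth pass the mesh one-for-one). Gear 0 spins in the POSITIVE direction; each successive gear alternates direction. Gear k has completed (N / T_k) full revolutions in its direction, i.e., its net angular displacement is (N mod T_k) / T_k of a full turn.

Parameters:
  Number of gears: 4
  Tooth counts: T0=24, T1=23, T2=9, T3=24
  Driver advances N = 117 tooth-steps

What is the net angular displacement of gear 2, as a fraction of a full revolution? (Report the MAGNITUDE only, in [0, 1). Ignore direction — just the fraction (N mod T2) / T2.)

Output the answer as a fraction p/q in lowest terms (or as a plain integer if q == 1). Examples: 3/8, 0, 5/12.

Chain of 4 gears, tooth counts: [24, 23, 9, 24]
  gear 0: T0=24, direction=positive, advance = 117 mod 24 = 21 teeth = 21/24 turn
  gear 1: T1=23, direction=negative, advance = 117 mod 23 = 2 teeth = 2/23 turn
  gear 2: T2=9, direction=positive, advance = 117 mod 9 = 0 teeth = 0/9 turn
  gear 3: T3=24, direction=negative, advance = 117 mod 24 = 21 teeth = 21/24 turn
Gear 2: 117 mod 9 = 0
Fraction = 0 / 9 = 0/1 (gcd(0,9)=9) = 0

Answer: 0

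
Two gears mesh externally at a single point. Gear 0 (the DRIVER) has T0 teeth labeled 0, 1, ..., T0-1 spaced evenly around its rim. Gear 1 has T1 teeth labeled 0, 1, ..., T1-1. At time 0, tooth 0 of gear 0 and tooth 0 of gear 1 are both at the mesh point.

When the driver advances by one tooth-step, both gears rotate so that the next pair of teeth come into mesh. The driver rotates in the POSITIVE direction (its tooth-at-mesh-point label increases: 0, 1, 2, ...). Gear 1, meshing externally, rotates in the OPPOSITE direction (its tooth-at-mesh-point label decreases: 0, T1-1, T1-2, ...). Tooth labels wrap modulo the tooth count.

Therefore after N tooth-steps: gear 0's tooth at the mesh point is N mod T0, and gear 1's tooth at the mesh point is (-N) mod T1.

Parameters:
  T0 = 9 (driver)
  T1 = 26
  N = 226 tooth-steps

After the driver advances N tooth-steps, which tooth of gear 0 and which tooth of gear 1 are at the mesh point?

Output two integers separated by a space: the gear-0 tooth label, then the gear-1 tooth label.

Gear 0 (driver, T0=9): tooth at mesh = N mod T0
  226 = 25 * 9 + 1, so 226 mod 9 = 1
  gear 0 tooth = 1
Gear 1 (driven, T1=26): tooth at mesh = (-N) mod T1
  226 = 8 * 26 + 18, so 226 mod 26 = 18
  (-226) mod 26 = (-18) mod 26 = 26 - 18 = 8
Mesh after 226 steps: gear-0 tooth 1 meets gear-1 tooth 8

Answer: 1 8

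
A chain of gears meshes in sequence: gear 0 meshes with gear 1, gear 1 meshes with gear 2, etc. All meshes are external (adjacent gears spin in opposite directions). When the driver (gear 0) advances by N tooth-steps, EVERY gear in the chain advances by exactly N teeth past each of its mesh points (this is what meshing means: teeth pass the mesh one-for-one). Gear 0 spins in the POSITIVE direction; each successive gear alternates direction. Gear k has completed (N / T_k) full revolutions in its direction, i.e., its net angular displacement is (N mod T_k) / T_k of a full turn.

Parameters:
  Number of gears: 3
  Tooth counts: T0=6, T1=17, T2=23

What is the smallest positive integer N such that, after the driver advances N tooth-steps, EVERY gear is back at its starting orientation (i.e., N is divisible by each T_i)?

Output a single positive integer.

Gear k returns to start when N is a multiple of T_k.
All gears at start simultaneously when N is a common multiple of [6, 17, 23]; the smallest such N is lcm(6, 17, 23).
Start: lcm = T0 = 6
Fold in T1=17: gcd(6, 17) = 1; lcm(6, 17) = 6 * 17 / 1 = 102 / 1 = 102
Fold in T2=23: gcd(102, 23) = 1; lcm(102, 23) = 102 * 23 / 1 = 2346 / 1 = 2346
Full cycle length = 2346

Answer: 2346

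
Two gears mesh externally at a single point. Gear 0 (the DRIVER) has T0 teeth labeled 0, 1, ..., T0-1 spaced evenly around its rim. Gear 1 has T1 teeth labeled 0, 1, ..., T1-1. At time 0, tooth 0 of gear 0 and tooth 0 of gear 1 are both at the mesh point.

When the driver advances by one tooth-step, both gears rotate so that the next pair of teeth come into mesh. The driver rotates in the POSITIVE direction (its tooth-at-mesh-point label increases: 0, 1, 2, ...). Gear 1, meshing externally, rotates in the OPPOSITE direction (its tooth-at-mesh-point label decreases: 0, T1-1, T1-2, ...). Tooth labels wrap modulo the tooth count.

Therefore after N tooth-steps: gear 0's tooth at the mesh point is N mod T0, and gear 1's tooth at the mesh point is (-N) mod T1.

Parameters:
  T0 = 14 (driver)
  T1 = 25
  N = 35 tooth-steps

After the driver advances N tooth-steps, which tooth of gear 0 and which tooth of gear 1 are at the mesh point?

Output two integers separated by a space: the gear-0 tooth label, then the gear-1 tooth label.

Answer: 7 15

Derivation:
Gear 0 (driver, T0=14): tooth at mesh = N mod T0
  35 = 2 * 14 + 7, so 35 mod 14 = 7
  gear 0 tooth = 7
Gear 1 (driven, T1=25): tooth at mesh = (-N) mod T1
  35 = 1 * 25 + 10, so 35 mod 25 = 10
  (-35) mod 25 = (-10) mod 25 = 25 - 10 = 15
Mesh after 35 steps: gear-0 tooth 7 meets gear-1 tooth 15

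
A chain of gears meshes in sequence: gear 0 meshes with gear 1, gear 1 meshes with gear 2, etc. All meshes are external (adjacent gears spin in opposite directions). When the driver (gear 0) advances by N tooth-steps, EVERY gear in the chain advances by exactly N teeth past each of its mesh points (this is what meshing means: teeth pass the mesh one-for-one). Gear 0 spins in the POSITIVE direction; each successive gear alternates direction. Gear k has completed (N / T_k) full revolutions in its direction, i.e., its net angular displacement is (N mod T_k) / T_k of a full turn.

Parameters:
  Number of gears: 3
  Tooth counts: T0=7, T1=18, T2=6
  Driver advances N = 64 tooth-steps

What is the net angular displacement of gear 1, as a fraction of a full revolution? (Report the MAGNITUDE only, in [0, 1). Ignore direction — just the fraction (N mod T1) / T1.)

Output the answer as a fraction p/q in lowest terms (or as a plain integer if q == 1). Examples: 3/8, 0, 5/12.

Answer: 5/9

Derivation:
Chain of 3 gears, tooth counts: [7, 18, 6]
  gear 0: T0=7, direction=positive, advance = 64 mod 7 = 1 teeth = 1/7 turn
  gear 1: T1=18, direction=negative, advance = 64 mod 18 = 10 teeth = 10/18 turn
  gear 2: T2=6, direction=positive, advance = 64 mod 6 = 4 teeth = 4/6 turn
Gear 1: 64 mod 18 = 10
Fraction = 10 / 18 = 5/9 (gcd(10,18)=2) = 5/9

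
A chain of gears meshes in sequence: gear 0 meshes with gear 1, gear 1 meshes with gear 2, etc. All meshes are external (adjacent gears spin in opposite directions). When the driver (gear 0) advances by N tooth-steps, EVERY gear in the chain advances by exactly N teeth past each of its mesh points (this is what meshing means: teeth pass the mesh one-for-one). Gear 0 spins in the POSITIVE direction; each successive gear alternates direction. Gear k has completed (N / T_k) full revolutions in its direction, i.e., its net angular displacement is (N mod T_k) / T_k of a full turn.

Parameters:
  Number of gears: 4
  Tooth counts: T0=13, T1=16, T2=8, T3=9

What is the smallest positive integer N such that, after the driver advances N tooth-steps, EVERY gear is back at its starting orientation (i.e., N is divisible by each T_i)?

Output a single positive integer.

Answer: 1872

Derivation:
Gear k returns to start when N is a multiple of T_k.
All gears at start simultaneously when N is a common multiple of [13, 16, 8, 9]; the smallest such N is lcm(13, 16, 8, 9).
Start: lcm = T0 = 13
Fold in T1=16: gcd(13, 16) = 1; lcm(13, 16) = 13 * 16 / 1 = 208 / 1 = 208
Fold in T2=8: gcd(208, 8) = 8; lcm(208, 8) = 208 * 8 / 8 = 1664 / 8 = 208
Fold in T3=9: gcd(208, 9) = 1; lcm(208, 9) = 208 * 9 / 1 = 1872 / 1 = 1872
Full cycle length = 1872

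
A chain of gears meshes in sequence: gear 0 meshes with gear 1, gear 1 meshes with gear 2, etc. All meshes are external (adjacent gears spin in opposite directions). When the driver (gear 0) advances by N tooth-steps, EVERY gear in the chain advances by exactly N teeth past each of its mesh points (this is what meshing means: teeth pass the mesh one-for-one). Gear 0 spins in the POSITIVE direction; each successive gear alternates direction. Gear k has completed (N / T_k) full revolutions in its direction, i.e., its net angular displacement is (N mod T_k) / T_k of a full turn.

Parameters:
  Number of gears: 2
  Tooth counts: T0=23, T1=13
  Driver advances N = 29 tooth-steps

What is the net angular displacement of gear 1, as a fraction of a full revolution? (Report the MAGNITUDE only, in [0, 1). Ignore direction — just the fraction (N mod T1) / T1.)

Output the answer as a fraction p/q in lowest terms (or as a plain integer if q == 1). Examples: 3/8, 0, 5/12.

Answer: 3/13

Derivation:
Chain of 2 gears, tooth counts: [23, 13]
  gear 0: T0=23, direction=positive, advance = 29 mod 23 = 6 teeth = 6/23 turn
  gear 1: T1=13, direction=negative, advance = 29 mod 13 = 3 teeth = 3/13 turn
Gear 1: 29 mod 13 = 3
Fraction = 3 / 13 = 3/13 (gcd(3,13)=1) = 3/13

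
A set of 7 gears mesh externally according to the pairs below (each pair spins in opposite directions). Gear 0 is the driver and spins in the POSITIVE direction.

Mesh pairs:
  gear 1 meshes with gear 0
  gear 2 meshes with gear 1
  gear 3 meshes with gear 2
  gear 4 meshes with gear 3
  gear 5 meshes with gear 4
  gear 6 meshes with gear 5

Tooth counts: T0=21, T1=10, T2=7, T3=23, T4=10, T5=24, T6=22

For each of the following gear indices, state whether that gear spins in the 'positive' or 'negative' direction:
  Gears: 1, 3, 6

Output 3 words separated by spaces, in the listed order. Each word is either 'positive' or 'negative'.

Gear 0 (driver): positive (depth 0)
  gear 1: meshes with gear 0 -> depth 1 -> negative (opposite of gear 0)
  gear 2: meshes with gear 1 -> depth 2 -> positive (opposite of gear 1)
  gear 3: meshes with gear 2 -> depth 3 -> negative (opposite of gear 2)
  gear 4: meshes with gear 3 -> depth 4 -> positive (opposite of gear 3)
  gear 5: meshes with gear 4 -> depth 5 -> negative (opposite of gear 4)
  gear 6: meshes with gear 5 -> depth 6 -> positive (opposite of gear 5)
Queried indices 1, 3, 6 -> negative, negative, positive

Answer: negative negative positive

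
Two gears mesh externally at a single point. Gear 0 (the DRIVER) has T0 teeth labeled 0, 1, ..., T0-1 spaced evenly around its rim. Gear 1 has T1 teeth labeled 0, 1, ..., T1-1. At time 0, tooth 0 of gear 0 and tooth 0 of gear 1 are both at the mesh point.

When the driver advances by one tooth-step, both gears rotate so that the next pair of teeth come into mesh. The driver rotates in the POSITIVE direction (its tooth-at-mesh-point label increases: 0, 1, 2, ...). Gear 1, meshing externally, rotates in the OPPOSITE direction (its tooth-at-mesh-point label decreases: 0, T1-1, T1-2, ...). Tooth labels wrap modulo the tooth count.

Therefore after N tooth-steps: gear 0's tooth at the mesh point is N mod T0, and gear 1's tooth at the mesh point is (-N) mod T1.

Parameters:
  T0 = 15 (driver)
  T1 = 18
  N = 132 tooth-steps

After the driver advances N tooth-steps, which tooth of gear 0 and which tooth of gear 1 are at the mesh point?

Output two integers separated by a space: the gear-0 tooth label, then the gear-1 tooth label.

Gear 0 (driver, T0=15): tooth at mesh = N mod T0
  132 = 8 * 15 + 12, so 132 mod 15 = 12
  gear 0 tooth = 12
Gear 1 (driven, T1=18): tooth at mesh = (-N) mod T1
  132 = 7 * 18 + 6, so 132 mod 18 = 6
  (-132) mod 18 = (-6) mod 18 = 18 - 6 = 12
Mesh after 132 steps: gear-0 tooth 12 meets gear-1 tooth 12

Answer: 12 12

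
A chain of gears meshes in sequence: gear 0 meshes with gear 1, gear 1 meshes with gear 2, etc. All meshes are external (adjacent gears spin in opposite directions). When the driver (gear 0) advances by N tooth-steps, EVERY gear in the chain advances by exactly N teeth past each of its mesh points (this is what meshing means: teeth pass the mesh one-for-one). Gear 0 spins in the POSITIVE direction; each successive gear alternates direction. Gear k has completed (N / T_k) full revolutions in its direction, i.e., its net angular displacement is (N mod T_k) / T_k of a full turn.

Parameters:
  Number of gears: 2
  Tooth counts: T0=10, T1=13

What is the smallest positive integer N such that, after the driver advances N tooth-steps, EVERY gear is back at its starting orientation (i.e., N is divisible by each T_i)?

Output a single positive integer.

Gear k returns to start when N is a multiple of T_k.
All gears at start simultaneously when N is a common multiple of [10, 13]; the smallest such N is lcm(10, 13).
Start: lcm = T0 = 10
Fold in T1=13: gcd(10, 13) = 1; lcm(10, 13) = 10 * 13 / 1 = 130 / 1 = 130
Full cycle length = 130

Answer: 130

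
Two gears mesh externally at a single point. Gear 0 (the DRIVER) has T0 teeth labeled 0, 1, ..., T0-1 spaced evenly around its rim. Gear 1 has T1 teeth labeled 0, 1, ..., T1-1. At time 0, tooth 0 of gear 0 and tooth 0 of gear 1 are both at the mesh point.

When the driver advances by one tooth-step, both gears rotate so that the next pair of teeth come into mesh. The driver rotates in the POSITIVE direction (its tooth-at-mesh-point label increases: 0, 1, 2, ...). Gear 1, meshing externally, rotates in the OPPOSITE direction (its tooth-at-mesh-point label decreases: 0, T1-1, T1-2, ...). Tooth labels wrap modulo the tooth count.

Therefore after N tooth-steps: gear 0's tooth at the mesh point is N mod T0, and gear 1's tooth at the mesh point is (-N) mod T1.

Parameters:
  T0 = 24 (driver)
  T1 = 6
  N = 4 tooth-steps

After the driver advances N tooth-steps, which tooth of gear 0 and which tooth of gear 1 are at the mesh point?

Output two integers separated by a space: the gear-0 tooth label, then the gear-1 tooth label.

Answer: 4 2

Derivation:
Gear 0 (driver, T0=24): tooth at mesh = N mod T0
  4 = 0 * 24 + 4, so 4 mod 24 = 4
  gear 0 tooth = 4
Gear 1 (driven, T1=6): tooth at mesh = (-N) mod T1
  4 = 0 * 6 + 4, so 4 mod 6 = 4
  (-4) mod 6 = (-4) mod 6 = 6 - 4 = 2
Mesh after 4 steps: gear-0 tooth 4 meets gear-1 tooth 2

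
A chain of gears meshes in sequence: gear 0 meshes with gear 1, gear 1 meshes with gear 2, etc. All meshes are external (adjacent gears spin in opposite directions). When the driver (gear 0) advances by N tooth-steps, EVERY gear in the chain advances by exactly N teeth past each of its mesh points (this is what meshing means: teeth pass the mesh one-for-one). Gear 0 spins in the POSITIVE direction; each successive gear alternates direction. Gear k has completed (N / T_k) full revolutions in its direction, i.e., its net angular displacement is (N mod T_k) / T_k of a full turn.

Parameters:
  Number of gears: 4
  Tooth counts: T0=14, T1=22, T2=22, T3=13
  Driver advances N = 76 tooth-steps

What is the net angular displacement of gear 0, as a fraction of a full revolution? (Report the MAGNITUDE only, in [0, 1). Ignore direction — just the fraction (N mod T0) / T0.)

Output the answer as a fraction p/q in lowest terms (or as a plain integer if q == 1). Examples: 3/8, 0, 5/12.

Answer: 3/7

Derivation:
Chain of 4 gears, tooth counts: [14, 22, 22, 13]
  gear 0: T0=14, direction=positive, advance = 76 mod 14 = 6 teeth = 6/14 turn
  gear 1: T1=22, direction=negative, advance = 76 mod 22 = 10 teeth = 10/22 turn
  gear 2: T2=22, direction=positive, advance = 76 mod 22 = 10 teeth = 10/22 turn
  gear 3: T3=13, direction=negative, advance = 76 mod 13 = 11 teeth = 11/13 turn
Gear 0: 76 mod 14 = 6
Fraction = 6 / 14 = 3/7 (gcd(6,14)=2) = 3/7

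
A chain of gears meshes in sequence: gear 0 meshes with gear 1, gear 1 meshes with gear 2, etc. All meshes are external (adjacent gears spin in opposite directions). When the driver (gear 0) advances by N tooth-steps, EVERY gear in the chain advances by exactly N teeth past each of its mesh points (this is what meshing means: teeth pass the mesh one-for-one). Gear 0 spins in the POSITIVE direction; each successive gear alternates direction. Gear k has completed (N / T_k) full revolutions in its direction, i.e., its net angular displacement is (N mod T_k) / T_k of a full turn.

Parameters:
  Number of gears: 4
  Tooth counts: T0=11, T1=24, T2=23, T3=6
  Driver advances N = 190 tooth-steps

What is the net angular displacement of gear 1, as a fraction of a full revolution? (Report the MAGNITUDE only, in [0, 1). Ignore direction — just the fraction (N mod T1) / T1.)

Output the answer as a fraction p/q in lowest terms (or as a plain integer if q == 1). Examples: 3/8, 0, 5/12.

Answer: 11/12

Derivation:
Chain of 4 gears, tooth counts: [11, 24, 23, 6]
  gear 0: T0=11, direction=positive, advance = 190 mod 11 = 3 teeth = 3/11 turn
  gear 1: T1=24, direction=negative, advance = 190 mod 24 = 22 teeth = 22/24 turn
  gear 2: T2=23, direction=positive, advance = 190 mod 23 = 6 teeth = 6/23 turn
  gear 3: T3=6, direction=negative, advance = 190 mod 6 = 4 teeth = 4/6 turn
Gear 1: 190 mod 24 = 22
Fraction = 22 / 24 = 11/12 (gcd(22,24)=2) = 11/12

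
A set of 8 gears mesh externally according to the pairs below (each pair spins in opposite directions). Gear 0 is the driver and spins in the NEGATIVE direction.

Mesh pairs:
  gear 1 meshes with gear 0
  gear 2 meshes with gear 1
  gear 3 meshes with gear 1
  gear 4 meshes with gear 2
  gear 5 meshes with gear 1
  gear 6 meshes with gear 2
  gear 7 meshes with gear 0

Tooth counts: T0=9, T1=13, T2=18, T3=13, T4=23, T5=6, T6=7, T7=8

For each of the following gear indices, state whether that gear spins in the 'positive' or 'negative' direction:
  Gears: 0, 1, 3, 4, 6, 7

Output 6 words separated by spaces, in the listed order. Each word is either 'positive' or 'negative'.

Gear 0 (driver): negative (depth 0)
  gear 1: meshes with gear 0 -> depth 1 -> positive (opposite of gear 0)
  gear 2: meshes with gear 1 -> depth 2 -> negative (opposite of gear 1)
  gear 3: meshes with gear 1 -> depth 2 -> negative (opposite of gear 1)
  gear 4: meshes with gear 2 -> depth 3 -> positive (opposite of gear 2)
  gear 5: meshes with gear 1 -> depth 2 -> negative (opposite of gear 1)
  gear 6: meshes with gear 2 -> depth 3 -> positive (opposite of gear 2)
  gear 7: meshes with gear 0 -> depth 1 -> positive (opposite of gear 0)
Queried indices 0, 1, 3, 4, 6, 7 -> negative, positive, negative, positive, positive, positive

Answer: negative positive negative positive positive positive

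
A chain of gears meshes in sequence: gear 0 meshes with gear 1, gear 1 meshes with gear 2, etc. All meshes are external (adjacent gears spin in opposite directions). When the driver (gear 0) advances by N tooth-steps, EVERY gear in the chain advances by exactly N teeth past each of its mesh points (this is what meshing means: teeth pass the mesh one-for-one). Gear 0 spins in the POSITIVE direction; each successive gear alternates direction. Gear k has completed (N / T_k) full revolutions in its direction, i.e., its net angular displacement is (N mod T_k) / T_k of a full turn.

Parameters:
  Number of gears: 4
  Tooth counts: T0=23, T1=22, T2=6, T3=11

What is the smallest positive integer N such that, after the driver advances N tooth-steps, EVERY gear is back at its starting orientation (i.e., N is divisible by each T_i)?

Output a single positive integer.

Gear k returns to start when N is a multiple of T_k.
All gears at start simultaneously when N is a common multiple of [23, 22, 6, 11]; the smallest such N is lcm(23, 22, 6, 11).
Start: lcm = T0 = 23
Fold in T1=22: gcd(23, 22) = 1; lcm(23, 22) = 23 * 22 / 1 = 506 / 1 = 506
Fold in T2=6: gcd(506, 6) = 2; lcm(506, 6) = 506 * 6 / 2 = 3036 / 2 = 1518
Fold in T3=11: gcd(1518, 11) = 11; lcm(1518, 11) = 1518 * 11 / 11 = 16698 / 11 = 1518
Full cycle length = 1518

Answer: 1518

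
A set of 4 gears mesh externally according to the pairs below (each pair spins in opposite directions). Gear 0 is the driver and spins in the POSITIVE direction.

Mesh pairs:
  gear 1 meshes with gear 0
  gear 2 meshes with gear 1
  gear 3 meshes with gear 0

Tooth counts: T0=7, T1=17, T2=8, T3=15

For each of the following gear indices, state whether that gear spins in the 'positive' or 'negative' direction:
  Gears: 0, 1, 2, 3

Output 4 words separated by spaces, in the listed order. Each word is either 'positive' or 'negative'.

Answer: positive negative positive negative

Derivation:
Gear 0 (driver): positive (depth 0)
  gear 1: meshes with gear 0 -> depth 1 -> negative (opposite of gear 0)
  gear 2: meshes with gear 1 -> depth 2 -> positive (opposite of gear 1)
  gear 3: meshes with gear 0 -> depth 1 -> negative (opposite of gear 0)
Queried indices 0, 1, 2, 3 -> positive, negative, positive, negative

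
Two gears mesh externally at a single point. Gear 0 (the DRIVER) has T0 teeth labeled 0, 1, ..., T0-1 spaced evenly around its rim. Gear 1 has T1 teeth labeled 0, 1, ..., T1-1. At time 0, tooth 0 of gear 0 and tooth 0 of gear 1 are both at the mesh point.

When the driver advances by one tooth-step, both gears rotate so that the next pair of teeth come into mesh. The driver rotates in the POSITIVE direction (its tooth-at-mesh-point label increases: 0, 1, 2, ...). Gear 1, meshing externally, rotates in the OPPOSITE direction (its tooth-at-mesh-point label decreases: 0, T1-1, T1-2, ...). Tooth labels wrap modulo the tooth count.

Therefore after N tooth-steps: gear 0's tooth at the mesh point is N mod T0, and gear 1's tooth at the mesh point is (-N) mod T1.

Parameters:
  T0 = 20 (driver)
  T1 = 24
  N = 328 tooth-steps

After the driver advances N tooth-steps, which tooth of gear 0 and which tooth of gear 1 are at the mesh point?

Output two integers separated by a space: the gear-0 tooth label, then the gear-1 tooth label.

Answer: 8 8

Derivation:
Gear 0 (driver, T0=20): tooth at mesh = N mod T0
  328 = 16 * 20 + 8, so 328 mod 20 = 8
  gear 0 tooth = 8
Gear 1 (driven, T1=24): tooth at mesh = (-N) mod T1
  328 = 13 * 24 + 16, so 328 mod 24 = 16
  (-328) mod 24 = (-16) mod 24 = 24 - 16 = 8
Mesh after 328 steps: gear-0 tooth 8 meets gear-1 tooth 8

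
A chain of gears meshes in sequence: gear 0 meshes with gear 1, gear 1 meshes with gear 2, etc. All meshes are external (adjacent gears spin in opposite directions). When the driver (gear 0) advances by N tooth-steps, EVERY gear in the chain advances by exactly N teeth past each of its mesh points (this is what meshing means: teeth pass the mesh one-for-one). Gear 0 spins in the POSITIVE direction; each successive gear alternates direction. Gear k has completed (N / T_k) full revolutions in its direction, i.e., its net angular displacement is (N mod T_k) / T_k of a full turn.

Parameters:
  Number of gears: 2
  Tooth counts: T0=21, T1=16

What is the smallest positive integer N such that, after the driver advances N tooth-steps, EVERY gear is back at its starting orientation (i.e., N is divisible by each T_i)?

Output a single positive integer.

Answer: 336

Derivation:
Gear k returns to start when N is a multiple of T_k.
All gears at start simultaneously when N is a common multiple of [21, 16]; the smallest such N is lcm(21, 16).
Start: lcm = T0 = 21
Fold in T1=16: gcd(21, 16) = 1; lcm(21, 16) = 21 * 16 / 1 = 336 / 1 = 336
Full cycle length = 336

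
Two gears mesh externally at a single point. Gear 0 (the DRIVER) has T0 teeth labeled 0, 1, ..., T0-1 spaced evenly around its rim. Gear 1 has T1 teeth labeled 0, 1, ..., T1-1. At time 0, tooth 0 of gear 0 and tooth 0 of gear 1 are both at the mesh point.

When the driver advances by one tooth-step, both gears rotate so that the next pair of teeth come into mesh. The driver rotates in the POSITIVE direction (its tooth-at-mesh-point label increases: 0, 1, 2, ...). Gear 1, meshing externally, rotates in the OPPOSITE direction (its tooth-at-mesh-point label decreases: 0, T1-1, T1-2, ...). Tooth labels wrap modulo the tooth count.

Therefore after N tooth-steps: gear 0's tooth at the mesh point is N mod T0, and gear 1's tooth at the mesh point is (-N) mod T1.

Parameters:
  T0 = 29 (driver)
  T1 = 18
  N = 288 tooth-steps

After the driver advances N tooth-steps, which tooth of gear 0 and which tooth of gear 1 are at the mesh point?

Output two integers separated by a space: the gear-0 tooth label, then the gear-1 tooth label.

Gear 0 (driver, T0=29): tooth at mesh = N mod T0
  288 = 9 * 29 + 27, so 288 mod 29 = 27
  gear 0 tooth = 27
Gear 1 (driven, T1=18): tooth at mesh = (-N) mod T1
  288 = 16 * 18 + 0, so 288 mod 18 = 0
  (-288) mod 18 = 0
Mesh after 288 steps: gear-0 tooth 27 meets gear-1 tooth 0

Answer: 27 0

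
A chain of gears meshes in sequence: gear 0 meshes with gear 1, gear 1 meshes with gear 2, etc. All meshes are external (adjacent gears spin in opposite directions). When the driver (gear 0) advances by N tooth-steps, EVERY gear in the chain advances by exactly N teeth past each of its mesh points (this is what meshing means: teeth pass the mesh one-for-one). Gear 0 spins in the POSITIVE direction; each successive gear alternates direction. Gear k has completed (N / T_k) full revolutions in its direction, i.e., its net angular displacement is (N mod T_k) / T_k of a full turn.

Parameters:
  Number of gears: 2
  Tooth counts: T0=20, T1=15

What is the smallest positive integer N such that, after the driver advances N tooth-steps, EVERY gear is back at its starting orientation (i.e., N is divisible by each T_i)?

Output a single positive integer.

Gear k returns to start when N is a multiple of T_k.
All gears at start simultaneously when N is a common multiple of [20, 15]; the smallest such N is lcm(20, 15).
Start: lcm = T0 = 20
Fold in T1=15: gcd(20, 15) = 5; lcm(20, 15) = 20 * 15 / 5 = 300 / 5 = 60
Full cycle length = 60

Answer: 60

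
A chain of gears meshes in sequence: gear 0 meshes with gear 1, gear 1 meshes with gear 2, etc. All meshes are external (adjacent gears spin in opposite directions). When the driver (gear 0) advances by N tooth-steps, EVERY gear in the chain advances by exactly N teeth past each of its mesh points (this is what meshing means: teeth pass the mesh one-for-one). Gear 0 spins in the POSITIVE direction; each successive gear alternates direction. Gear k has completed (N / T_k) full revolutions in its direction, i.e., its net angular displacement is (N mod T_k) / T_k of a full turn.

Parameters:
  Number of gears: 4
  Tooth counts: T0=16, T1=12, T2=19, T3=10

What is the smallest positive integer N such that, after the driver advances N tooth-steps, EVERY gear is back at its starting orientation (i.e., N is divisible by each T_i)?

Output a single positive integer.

Answer: 4560

Derivation:
Gear k returns to start when N is a multiple of T_k.
All gears at start simultaneously when N is a common multiple of [16, 12, 19, 10]; the smallest such N is lcm(16, 12, 19, 10).
Start: lcm = T0 = 16
Fold in T1=12: gcd(16, 12) = 4; lcm(16, 12) = 16 * 12 / 4 = 192 / 4 = 48
Fold in T2=19: gcd(48, 19) = 1; lcm(48, 19) = 48 * 19 / 1 = 912 / 1 = 912
Fold in T3=10: gcd(912, 10) = 2; lcm(912, 10) = 912 * 10 / 2 = 9120 / 2 = 4560
Full cycle length = 4560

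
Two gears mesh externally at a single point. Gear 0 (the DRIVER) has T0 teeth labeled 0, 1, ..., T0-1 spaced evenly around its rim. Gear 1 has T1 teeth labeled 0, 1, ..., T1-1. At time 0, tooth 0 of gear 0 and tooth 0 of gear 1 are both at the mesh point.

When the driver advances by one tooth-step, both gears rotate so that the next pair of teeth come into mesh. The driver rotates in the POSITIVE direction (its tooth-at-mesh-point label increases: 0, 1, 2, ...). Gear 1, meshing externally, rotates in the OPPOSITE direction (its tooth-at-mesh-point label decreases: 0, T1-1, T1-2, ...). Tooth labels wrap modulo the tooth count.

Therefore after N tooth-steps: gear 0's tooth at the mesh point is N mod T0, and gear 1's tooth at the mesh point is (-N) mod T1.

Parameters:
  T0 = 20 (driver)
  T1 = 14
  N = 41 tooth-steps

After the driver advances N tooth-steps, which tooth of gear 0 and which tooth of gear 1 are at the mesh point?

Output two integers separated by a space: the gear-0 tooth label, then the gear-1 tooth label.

Answer: 1 1

Derivation:
Gear 0 (driver, T0=20): tooth at mesh = N mod T0
  41 = 2 * 20 + 1, so 41 mod 20 = 1
  gear 0 tooth = 1
Gear 1 (driven, T1=14): tooth at mesh = (-N) mod T1
  41 = 2 * 14 + 13, so 41 mod 14 = 13
  (-41) mod 14 = (-13) mod 14 = 14 - 13 = 1
Mesh after 41 steps: gear-0 tooth 1 meets gear-1 tooth 1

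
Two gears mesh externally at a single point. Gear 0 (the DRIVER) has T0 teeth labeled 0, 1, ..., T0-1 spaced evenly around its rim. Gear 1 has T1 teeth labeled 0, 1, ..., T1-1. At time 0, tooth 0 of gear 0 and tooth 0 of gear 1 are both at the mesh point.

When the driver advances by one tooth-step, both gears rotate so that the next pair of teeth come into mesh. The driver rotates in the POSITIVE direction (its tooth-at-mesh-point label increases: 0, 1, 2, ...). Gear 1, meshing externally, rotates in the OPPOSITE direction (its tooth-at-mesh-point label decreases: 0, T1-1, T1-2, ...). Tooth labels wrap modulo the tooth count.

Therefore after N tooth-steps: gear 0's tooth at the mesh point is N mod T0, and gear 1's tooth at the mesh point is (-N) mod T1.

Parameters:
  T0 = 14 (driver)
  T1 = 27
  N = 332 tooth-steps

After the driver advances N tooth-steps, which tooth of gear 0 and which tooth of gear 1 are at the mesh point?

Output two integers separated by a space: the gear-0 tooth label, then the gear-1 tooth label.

Answer: 10 19

Derivation:
Gear 0 (driver, T0=14): tooth at mesh = N mod T0
  332 = 23 * 14 + 10, so 332 mod 14 = 10
  gear 0 tooth = 10
Gear 1 (driven, T1=27): tooth at mesh = (-N) mod T1
  332 = 12 * 27 + 8, so 332 mod 27 = 8
  (-332) mod 27 = (-8) mod 27 = 27 - 8 = 19
Mesh after 332 steps: gear-0 tooth 10 meets gear-1 tooth 19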